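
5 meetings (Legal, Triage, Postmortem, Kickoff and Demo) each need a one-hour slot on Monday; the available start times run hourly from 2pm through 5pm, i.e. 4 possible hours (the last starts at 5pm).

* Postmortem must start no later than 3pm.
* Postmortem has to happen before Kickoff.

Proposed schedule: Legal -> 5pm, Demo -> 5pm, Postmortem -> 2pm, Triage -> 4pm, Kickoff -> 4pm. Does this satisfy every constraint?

Valid

Postmortem must start no later than 3pm — holds.
Postmortem has to happen before Kickoff — holds.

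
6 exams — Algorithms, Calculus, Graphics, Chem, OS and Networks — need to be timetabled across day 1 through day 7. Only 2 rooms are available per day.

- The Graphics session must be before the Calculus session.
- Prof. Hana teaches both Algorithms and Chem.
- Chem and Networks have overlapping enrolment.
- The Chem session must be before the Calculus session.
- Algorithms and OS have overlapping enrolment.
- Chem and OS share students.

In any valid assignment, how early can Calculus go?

day 2

Precedence pushes Calculus to at least day 2.
Calculus at day 2 is achievable: Algorithms in day 2, Networks in day 3, Graphics in day 1, OS in day 3, Chem in day 1, Calculus in day 2.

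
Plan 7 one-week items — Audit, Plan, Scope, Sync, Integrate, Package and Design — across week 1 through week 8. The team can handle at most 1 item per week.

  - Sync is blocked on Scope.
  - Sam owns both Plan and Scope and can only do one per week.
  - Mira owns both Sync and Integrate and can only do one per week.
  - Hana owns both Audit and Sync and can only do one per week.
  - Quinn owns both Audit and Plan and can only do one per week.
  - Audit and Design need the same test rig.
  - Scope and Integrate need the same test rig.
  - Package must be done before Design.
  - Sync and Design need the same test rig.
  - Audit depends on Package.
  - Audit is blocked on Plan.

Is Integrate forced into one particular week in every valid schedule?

No

Integrate can be week 1 (e.g. Scope -> week 5; Integrate -> week 1; Design -> week 7; Package -> week 2; Audit -> week 4; Sync -> week 6; Plan -> week 3) or week 2 (e.g. Integrate -> week 2; Plan -> week 3; Design -> week 7; Scope -> week 5; Sync -> week 6; Audit -> week 4; Package -> week 1).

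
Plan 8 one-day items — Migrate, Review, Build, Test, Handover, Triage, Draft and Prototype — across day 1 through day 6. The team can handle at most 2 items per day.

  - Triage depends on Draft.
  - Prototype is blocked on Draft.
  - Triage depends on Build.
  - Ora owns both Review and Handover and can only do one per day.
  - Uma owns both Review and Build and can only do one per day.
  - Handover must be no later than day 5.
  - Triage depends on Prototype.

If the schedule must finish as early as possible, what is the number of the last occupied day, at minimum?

4

The precedence chain requires at least 3 distinct days.
With at most 2 per day and 8 work items, at least 4 days are needed.
4 works (last occupied day: day 4): for example Test in day 4; Review in day 3; Draft in day 1; Prototype in day 2; Handover in day 4; Build in day 1; Migrate in day 2; Triage in day 3.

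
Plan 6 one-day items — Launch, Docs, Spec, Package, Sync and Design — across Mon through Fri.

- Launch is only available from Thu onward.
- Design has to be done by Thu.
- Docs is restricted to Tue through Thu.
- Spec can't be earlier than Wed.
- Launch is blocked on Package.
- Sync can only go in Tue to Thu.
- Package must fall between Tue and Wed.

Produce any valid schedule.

Docs=Tue, Sync=Tue, Design=Mon, Package=Tue, Spec=Wed, Launch=Thu

Checking: Package(Tue) before Launch(Thu); Design=Mon in [Mon,Thu]; Sync=Tue in [Tue,Thu]; Docs=Tue in [Tue,Thu]; Package=Tue in [Tue,Wed]; Spec=Wed in [Wed,Fri]; Launch=Thu in [Thu,Fri].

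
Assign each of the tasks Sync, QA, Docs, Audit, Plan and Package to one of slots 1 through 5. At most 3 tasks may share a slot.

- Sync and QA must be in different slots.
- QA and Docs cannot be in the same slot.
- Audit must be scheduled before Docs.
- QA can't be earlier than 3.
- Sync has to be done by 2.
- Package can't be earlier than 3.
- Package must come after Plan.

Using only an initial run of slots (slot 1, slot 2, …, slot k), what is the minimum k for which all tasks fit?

The precedence chain requires at least 2 distinct slots.
With at most 3 per slot and 6 tasks, at least 2 slots are needed.
QA can't be placed before 3, so the schedule must run through at least slot 3.
3 works (last occupied slot: 3): for example Sync=1, Plan=1, Docs=2, Package=3, Audit=1, QA=3.

3 slots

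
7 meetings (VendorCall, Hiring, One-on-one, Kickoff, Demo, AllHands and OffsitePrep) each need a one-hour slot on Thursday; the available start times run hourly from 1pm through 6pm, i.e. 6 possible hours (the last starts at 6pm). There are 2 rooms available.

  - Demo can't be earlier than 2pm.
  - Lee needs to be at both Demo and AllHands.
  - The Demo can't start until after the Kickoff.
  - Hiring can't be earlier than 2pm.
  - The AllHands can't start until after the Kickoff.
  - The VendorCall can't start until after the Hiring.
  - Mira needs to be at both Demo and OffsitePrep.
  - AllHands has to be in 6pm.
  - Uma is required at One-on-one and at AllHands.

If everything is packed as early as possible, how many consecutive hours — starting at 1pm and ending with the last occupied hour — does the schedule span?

The precedence chain requires at least 2 distinct hours.
With at most 2 per hour and 7 meetings, at least 4 hours are needed.
AllHands can't be placed before 6pm — that is hour 6 counting from 1pm — so the schedule must run through at least 6 hours.
6 works (last occupied hour: 6pm): for example Kickoff=1pm; Hiring=2pm; AllHands=6pm; Demo=2pm; One-on-one=1pm; OffsitePrep=3pm; VendorCall=3pm.

6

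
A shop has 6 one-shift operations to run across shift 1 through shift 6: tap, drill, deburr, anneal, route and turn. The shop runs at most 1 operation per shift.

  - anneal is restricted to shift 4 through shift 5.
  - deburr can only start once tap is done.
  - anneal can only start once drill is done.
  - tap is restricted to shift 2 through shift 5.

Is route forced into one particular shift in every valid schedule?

No

route can be shift 1 (e.g. tap=shift 2; deburr=shift 5; route=shift 1; anneal=shift 4; turn=shift 6; drill=shift 3) or shift 2 (e.g. drill in shift 1; tap in shift 3; anneal in shift 4; route in shift 2; deburr in shift 5; turn in shift 6).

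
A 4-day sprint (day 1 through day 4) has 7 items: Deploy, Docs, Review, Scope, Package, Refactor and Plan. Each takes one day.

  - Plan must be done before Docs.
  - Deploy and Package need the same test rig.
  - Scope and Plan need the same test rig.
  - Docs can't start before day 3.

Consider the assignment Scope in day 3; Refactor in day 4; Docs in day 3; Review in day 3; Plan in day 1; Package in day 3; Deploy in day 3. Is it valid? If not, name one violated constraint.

Plan must be done before Docs — holds.
Deploy and Package need the same test rig — violated.
Scope and Plan need the same test rig — holds.
Docs can't start before day 3 — holds.

No. Deploy and Package need the same test rig is not satisfied.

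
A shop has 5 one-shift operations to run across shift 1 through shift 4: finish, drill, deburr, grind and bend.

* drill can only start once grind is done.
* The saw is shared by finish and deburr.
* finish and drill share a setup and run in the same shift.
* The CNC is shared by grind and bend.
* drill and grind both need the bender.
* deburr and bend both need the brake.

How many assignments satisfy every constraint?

42

Splitting on finish: it can be shift 2 (7), shift 3 (14), shift 4 (21). Listing each branch's schedules as (drill, deburr, grind, bend) by shift number:
finish=shift 2: (2,1,1,2) (2,1,1,3) (2,1,1,4) (2,3,1,2) (2,3,1,4) (2,4,1,2) (2,4,1,3) — 7.
finish=shift 3: (3,1,1,2) (3,1,1,3) (3,1,1,4) (3,1,2,3) (3,1,2,4) (3,2,1,3) (3,2,1,4) (3,2,2,1) (3,2,2,3) (3,2,2,4) (3,4,1,2) (3,4,1,3) (3,4,2,1) (3,4,2,3) — 14.
finish=shift 4: (4,1,1,2) (4,1,1,3) (4,1,1,4) (4,1,2,3) (4,1,2,4) (4,1,3,2) (4,1,3,4) (4,2,1,3) (4,2,1,4) (4,2,2,1) (4,2,2,3) (4,2,2,4) (4,2,3,1) (4,2,3,4) (4,3,1,2) (4,3,1,4) (4,3,2,1) (4,3,2,4) (4,3,3,1) (4,3,3,2) (4,3,3,4) — 21.
Summing: 7 + 14 + 21 = 42.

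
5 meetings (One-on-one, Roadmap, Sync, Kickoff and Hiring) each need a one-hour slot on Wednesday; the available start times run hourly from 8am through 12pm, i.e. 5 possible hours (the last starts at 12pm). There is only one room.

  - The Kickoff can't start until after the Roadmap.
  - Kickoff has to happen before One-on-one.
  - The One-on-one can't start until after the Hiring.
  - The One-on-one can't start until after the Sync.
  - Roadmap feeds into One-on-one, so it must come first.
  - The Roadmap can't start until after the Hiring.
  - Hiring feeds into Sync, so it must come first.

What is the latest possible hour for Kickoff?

11am

Precedence pushes Kickoff to at least 10am; downstream work caps Kickoff at 11am.
Kickoff at 11am is achievable: One-on-one in 12pm; Roadmap in 9am; Sync in 10am; Kickoff in 11am; Hiring in 8am.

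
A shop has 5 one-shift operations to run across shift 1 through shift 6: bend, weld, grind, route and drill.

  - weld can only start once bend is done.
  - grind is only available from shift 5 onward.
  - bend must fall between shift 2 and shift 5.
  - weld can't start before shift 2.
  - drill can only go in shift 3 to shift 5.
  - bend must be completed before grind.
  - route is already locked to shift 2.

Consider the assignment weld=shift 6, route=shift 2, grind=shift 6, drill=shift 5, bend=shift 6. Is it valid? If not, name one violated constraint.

drill can only go in shift 3 to shift 5 — holds.
grind is only available from shift 5 onward — holds.
bend must be completed before grind — violated.
weld can't start before shift 2 — holds.
bend must fall between shift 2 and shift 5 — violated.
weld can only start once bend is done — violated.
route is already locked to shift 2 — holds.

No. bend must fall between shift 2 and shift 5 is not satisfied.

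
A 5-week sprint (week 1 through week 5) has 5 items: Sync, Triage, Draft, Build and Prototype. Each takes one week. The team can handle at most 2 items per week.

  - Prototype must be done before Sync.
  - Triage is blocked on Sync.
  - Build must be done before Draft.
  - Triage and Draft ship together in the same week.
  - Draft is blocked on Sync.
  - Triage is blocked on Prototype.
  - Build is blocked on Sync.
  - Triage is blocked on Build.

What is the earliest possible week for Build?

week 3

Precedence pushes Build to at least week 3; downstream work caps Build at week 4.
Build at week 3 is achievable: Prototype in week 1, Build in week 3, Sync in week 2, Draft in week 4, Triage in week 4.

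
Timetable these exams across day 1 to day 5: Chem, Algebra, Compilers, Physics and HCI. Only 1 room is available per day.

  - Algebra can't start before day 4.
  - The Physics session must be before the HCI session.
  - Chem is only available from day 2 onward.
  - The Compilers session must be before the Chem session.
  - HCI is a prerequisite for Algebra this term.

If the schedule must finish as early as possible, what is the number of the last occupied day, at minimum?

5

The precedence chain requires at least 3 distinct days.
With at most 1 per day and 5 exams, at least 5 days are needed.
Algebra can't be placed before day 4, so the schedule must run through at least day 4.
5 works (last occupied day: day 5): for example Physics=day 1; Algebra=day 4; Chem=day 5; Compilers=day 3; HCI=day 2.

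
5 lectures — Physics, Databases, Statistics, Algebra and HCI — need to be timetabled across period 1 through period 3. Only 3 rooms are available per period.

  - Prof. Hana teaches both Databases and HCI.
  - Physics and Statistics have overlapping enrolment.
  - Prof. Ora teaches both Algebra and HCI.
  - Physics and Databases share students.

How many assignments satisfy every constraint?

Splitting on Physics: it can be period 1 (16), period 2 (16), period 3 (16). Listing each branch's schedules as (Databases, Statistics, Algebra, HCI) by period number:
Physics=period 1: (2,2,1,3) (2,2,2,1) (2,2,2,3) (2,2,3,1) (2,3,1,3) (2,3,2,1) (2,3,2,3) (2,3,3,1) (3,2,1,2) (3,2,2,1) (3,2,3,1) (3,2,3,2) (3,3,1,2) (3,3,2,1) (3,3,3,1) (3,3,3,2) — 16.
Physics=period 2: (1,1,1,2) (1,1,1,3) (1,1,2,3) (1,1,3,2) (1,3,1,2) (1,3,1,3) (1,3,2,3) (1,3,3,2) (3,1,1,2) (3,1,2,1) (3,1,3,1) (3,1,3,2) (3,3,1,2) (3,3,2,1) (3,3,3,1) (3,3,3,2) — 16.
Physics=period 3: (1,1,1,2) (1,1,1,3) (1,1,2,3) (1,1,3,2) (1,2,1,2) (1,2,1,3) (1,2,2,3) (1,2,3,2) (2,1,1,3) (2,1,2,1) (2,1,2,3) (2,1,3,1) (2,2,1,3) (2,2,2,1) (2,2,2,3) (2,2,3,1) — 16.
Summing: 16 + 16 + 16 = 48.

48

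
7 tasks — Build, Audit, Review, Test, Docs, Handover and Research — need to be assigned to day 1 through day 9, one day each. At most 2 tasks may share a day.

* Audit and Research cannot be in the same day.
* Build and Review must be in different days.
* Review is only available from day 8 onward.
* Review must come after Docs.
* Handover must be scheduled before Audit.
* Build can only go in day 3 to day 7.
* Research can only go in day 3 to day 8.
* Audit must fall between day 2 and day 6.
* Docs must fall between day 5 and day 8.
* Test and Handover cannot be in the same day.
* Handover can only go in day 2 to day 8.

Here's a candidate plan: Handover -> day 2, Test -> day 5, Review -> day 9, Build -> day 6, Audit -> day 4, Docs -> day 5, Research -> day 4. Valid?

No — it violates: Audit and Research cannot be in the same day

At most 2 tasks may share a day — holds.
Build and Review must be in different days — holds.
Docs must fall between day 5 and day 8 — holds.
Test and Handover cannot be in the same day — holds.
Handover can only go in day 2 to day 8 — holds.
Review is only available from day 8 onward — holds.
Audit and Research cannot be in the same day — violated.
Audit must fall between day 2 and day 6 — holds.
Research can only go in day 3 to day 8 — holds.
Build can only go in day 3 to day 7 — holds.
Handover must be scheduled before Audit — holds.
Review must come after Docs — holds.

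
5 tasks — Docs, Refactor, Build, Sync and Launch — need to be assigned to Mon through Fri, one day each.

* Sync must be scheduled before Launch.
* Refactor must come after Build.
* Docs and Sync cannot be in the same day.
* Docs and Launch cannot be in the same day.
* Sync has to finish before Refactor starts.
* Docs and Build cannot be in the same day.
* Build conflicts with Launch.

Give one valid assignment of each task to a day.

Refactor -> Tue; Launch -> Tue; Sync -> Mon; Docs -> Wed; Build -> Mon

Checking: Sync(Mon) before Launch(Tue); Sync(Mon) before Refactor(Tue); Build(Mon) before Refactor(Tue); Docs(Wed) != Launch(Tue); Docs(Wed) != Build(Mon); Docs(Wed) != Sync(Mon); Build(Mon) != Launch(Tue).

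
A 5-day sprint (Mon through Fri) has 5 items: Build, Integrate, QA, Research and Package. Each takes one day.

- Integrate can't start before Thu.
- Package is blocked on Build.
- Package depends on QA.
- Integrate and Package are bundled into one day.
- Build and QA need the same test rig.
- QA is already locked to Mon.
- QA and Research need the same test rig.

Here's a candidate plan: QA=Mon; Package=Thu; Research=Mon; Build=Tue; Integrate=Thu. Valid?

No. QA and Research need the same test rig is not satisfied.

Package depends on QA — holds.
Package is blocked on Build — holds.
QA and Research need the same test rig — violated.
Integrate and Package are bundled into one day — holds.
QA is already locked to Mon — holds.
Build and QA need the same test rig — holds.
Integrate can't start before Thu — holds.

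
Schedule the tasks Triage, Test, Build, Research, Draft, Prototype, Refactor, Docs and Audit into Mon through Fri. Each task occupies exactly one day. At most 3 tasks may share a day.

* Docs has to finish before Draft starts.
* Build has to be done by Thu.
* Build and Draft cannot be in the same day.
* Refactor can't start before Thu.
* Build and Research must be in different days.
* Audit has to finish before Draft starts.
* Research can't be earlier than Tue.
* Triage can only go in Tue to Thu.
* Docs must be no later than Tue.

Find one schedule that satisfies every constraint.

Refactor -> Thu; Test -> Wed; Build -> Mon; Draft -> Tue; Audit -> Mon; Triage -> Tue; Prototype -> Wed; Docs -> Mon; Research -> Tue

Checking: Audit(Mon) before Draft(Tue); Docs(Mon) before Draft(Tue); Build(Mon) != Research(Tue); Build(Mon) != Draft(Tue); Build=Mon in [Mon,Thu]; Research=Tue in [Tue,Fri]; Refactor=Thu in [Thu,Fri]; Triage=Tue in [Tue,Thu]; Docs=Mon in [Mon,Tue]; max 3 per day (cap 3).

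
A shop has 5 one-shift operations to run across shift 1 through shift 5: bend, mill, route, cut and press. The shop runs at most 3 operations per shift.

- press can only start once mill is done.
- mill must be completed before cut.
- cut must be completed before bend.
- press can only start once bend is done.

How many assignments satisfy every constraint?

25

Splitting on bend: it can be shift 3 (10), shift 4 (15). Listing each branch's schedules as (mill, route, cut, press) by shift number:
bend=shift 3: (1,1,2,4) (1,1,2,5) (1,2,2,4) (1,2,2,5) (1,3,2,4) (1,3,2,5) (1,4,2,4) (1,4,2,5) (1,5,2,4) (1,5,2,5) — 10.
bend=shift 4: (1,1,2,5) (1,1,3,5) (1,2,2,5) (1,2,3,5) (1,3,2,5) (1,3,3,5) (1,4,2,5) (1,4,3,5) (1,5,2,5) (1,5,3,5) (2,1,3,5) (2,2,3,5) (2,3,3,5) (2,4,3,5) (2,5,3,5) — 15.
Summing: 10 + 15 = 25.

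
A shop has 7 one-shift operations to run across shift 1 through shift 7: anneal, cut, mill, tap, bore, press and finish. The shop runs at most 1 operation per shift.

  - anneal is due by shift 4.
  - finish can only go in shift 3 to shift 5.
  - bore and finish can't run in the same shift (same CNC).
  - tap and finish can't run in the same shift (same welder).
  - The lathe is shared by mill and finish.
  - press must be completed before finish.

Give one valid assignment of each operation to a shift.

anneal -> shift 1, press -> shift 2, tap -> shift 6, mill -> shift 5, finish -> shift 3, cut -> shift 4, bore -> shift 7

Checking: press(shift 2) before finish(shift 3); tap(shift 6) != finish(shift 3); bore(shift 7) != finish(shift 3); mill(shift 5) != finish(shift 3); finish=shift 3 in [shift 3,shift 5]; anneal=shift 1 in [shift 1,shift 4]; max 1 per shift (cap 1).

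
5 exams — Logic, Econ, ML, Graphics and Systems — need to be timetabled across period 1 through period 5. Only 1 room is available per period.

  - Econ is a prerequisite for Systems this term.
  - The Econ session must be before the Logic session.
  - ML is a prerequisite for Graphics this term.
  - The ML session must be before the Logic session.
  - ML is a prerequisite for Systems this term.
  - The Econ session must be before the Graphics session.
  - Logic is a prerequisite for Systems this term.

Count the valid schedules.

6

Splitting on Logic: it can be period 3 (4), period 4 (2). Listing each branch's schedules as (Econ, ML, Graphics, Systems) by period number:
Logic=period 3: (1,2,4,5) (1,2,5,4) (2,1,4,5) (2,1,5,4) — 4.
Logic=period 4: (1,2,3,5) (2,1,3,5) — 2.
Summing: 4 + 2 = 6.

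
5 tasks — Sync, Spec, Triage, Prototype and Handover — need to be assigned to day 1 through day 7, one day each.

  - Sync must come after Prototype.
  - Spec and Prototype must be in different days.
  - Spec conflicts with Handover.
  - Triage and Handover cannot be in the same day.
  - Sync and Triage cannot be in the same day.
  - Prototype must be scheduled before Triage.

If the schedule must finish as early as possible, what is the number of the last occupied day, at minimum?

day 3

The precedence chain requires at least 2 distinct days.
Could 2 days be enough, i.e. nothing placed later than day 2? No: Triage must come after Prototype (at day 1 or later) → {day 2}; Prototype must come before Triage (at day 2 or earlier) → {day 1}; Sync must come after Prototype (at day 1 or later) → {day 2}; Triage can't share with Sync (day 2) → nothing is left.
So 2 days is not enough.
3 works (last occupied day: day 3): for example Triage=day 3, Sync=day 2, Prototype=day 1, Spec=day 2, Handover=day 1.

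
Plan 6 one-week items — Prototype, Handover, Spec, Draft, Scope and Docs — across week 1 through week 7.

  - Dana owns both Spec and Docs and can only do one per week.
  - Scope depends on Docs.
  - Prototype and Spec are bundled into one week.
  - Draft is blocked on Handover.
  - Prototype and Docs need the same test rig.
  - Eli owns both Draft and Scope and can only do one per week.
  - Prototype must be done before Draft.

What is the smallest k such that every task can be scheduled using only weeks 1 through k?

3 weeks

The precedence chain requires at least 2 distinct weeks.
Could 2 weeks be enough, i.e. nothing placed later than week 2? No: Draft must come after Prototype (at week 1 or later) → {week 2}; Prototype must come before Draft (at week 2 or earlier) → {week 1}; Scope must come after Docs (at week 1 or later) → {week 2}; Docs must come before Scope (at week 2 or earlier) → {week 1}; Spec must be in the same week as Prototype (in {week 1}) → {week 1}; Docs can't share with Spec (week 1) → nothing is left.
So 2 weeks is not enough.
3 works (last occupied week: week 3): for example Spec -> week 1; Scope -> week 3; Draft -> week 2; Handover -> week 1; Docs -> week 2; Prototype -> week 1.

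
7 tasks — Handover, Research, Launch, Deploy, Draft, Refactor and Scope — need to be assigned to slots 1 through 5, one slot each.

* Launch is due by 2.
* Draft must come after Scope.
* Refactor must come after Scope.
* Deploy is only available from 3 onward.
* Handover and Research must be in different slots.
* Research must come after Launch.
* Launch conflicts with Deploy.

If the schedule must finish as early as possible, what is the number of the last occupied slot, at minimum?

The precedence chain requires at least 2 distinct slots.
Deploy can't be placed before 3, so the schedule must run through at least slot 3.
3 works (last occupied slot: 3): for example Handover in 1, Scope in 1, Refactor in 2, Research in 2, Draft in 2, Launch in 1, Deploy in 3.

3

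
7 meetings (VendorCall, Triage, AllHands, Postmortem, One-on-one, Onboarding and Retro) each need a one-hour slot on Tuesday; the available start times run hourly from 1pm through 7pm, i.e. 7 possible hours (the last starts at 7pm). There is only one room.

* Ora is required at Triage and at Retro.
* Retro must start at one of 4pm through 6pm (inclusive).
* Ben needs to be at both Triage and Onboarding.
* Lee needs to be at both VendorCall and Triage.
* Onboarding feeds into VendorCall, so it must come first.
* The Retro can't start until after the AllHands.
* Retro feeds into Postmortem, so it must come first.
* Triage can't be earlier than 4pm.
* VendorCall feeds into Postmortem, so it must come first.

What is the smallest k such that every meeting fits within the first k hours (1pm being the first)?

The precedence chain requires at least 3 distinct hours.
With at most 1 per hour and 7 meetings, at least 7 hours are needed.
Propagating the time windows through the other constraints, Postmortem can't land before 5pm — that is hour 5 counting from 1pm — so the schedule must run through at least 5 hours.
7 works (last occupied hour: 7pm): for example AllHands in 3pm; Postmortem in 6pm; Onboarding in 1pm; Retro in 4pm; Triage in 5pm; VendorCall in 2pm; One-on-one in 7pm.

7 hours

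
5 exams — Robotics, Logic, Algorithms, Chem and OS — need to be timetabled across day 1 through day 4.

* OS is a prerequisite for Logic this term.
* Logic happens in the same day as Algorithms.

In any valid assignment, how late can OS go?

day 3

Downstream work caps OS at day 3.
OS at day 3 is achievable: Logic=day 4, OS=day 3, Chem=day 1, Robotics=day 1, Algorithms=day 4.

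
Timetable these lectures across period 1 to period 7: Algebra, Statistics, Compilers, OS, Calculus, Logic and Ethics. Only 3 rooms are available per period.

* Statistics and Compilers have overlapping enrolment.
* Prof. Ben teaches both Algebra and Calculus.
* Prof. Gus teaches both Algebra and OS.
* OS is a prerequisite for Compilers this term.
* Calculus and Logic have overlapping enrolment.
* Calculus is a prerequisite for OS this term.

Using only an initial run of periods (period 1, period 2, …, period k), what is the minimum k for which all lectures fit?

3 periods

The precedence chain requires at least 3 distinct periods.
With at most 3 per period and 7 lectures, at least 3 periods are needed.
3 works (last occupied period: period 3): for example Logic -> period 2, Statistics -> period 1, Ethics -> period 1, Calculus -> period 1, Algebra -> period 3, Compilers -> period 3, OS -> period 2.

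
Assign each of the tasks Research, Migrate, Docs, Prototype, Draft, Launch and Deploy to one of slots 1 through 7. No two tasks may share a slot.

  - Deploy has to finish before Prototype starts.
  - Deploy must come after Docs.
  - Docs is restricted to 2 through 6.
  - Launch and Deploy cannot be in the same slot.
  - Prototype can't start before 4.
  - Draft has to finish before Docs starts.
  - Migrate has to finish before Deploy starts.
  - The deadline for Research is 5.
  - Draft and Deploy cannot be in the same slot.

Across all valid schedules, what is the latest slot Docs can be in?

5

Docs is available from 2; Docs's own window allows nothing later than 6; downstream work caps Docs at 5.
Docs at 5 is achievable: Draft in 3; Launch in 4; Prototype in 7; Deploy in 6; Docs in 5; Migrate in 2; Research in 1.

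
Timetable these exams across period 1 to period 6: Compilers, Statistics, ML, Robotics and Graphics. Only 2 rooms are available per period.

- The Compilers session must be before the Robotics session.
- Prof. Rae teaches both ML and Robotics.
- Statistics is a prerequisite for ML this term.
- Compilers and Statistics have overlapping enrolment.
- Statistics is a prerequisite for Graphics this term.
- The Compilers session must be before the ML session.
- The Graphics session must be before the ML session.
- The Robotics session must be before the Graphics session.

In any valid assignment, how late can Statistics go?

Downstream work caps Statistics at period 4.
Statistics at period 4 is achievable: Statistics=period 4; Compilers=period 1; Robotics=period 2; ML=period 6; Graphics=period 5.

period 4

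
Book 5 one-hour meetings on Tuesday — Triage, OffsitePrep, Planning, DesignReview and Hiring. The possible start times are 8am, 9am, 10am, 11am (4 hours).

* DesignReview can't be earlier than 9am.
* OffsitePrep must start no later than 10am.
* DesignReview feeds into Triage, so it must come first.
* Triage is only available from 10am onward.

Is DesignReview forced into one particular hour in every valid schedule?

DesignReview can be 9am (e.g. Planning in 8am; Triage in 10am; DesignReview in 9am; Hiring in 8am; OffsitePrep in 8am) or 10am (e.g. DesignReview=10am; Planning=8am; Triage=11am; Hiring=8am; OffsitePrep=8am).

No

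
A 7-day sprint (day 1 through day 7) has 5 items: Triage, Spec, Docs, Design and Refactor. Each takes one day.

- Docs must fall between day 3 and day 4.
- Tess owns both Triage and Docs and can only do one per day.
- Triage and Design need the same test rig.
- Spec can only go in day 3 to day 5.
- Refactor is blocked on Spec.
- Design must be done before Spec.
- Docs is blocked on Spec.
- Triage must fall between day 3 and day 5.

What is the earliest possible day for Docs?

Docs is available from day 3; precedence pushes Docs to at least day 4; Docs's own window allows nothing later than day 4.
Docs at day 4 is achievable: Design -> day 1; Spec -> day 3; Refactor -> day 4; Docs -> day 4; Triage -> day 3.

day 4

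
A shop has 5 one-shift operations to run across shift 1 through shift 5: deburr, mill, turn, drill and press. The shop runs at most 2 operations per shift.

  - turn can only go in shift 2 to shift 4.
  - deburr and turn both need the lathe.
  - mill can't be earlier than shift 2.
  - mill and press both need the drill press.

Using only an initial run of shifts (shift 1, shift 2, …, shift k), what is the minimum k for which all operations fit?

3 shifts

With at most 2 per shift and 5 operations, at least 3 shifts are needed.
mill can't be placed before shift 2, so the schedule must run through at least shift 2.
3 works (last occupied shift: shift 3): for example deburr=shift 1, drill=shift 1, mill=shift 2, press=shift 3, turn=shift 2.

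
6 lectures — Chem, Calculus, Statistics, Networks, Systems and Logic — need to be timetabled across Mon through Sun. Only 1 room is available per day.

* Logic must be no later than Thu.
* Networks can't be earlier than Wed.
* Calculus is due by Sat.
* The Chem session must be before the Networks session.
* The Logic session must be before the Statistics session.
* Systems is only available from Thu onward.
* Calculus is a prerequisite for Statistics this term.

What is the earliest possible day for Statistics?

Wed

Precedence pushes Statistics to at least Tue.
Statistics at Wed is achievable: Networks=Sat, Chem=Fri, Calculus=Tue, Systems=Thu, Logic=Mon, Statistics=Wed.
Nothing earlier works — the capacity limit rule out every day before Wed.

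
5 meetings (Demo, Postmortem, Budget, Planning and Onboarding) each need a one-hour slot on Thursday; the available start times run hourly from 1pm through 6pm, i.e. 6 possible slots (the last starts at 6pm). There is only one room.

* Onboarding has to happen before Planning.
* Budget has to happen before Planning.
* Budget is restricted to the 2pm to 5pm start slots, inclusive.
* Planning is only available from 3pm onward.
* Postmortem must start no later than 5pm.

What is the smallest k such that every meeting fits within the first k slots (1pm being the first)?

5

The precedence chain requires at least 2 distinct slots.
With at most 1 per slot and 5 meetings, at least 5 slots are needed.
Planning can't be placed before 3pm — that is slot 3 counting from 1pm — so the schedule must run through at least 3 slots.
5 works (last occupied slot: 5pm): for example Demo=4pm; Postmortem=5pm; Planning=3pm; Budget=2pm; Onboarding=1pm.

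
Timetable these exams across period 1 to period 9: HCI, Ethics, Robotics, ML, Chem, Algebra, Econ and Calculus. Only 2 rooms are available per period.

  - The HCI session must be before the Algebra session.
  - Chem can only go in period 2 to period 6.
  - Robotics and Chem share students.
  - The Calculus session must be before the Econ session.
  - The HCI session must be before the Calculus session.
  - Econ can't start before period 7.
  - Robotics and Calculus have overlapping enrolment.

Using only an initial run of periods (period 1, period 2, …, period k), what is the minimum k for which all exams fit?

The precedence chain requires at least 3 distinct periods.
With at most 2 per period and 8 exams, at least 4 periods are needed.
Econ can't be placed before period 7, so the schedule must run through at least period 7.
7 works (last occupied period: period 7): for example Robotics -> period 3; Ethics -> period 1; Chem -> period 2; ML -> period 4; Econ -> period 7; HCI -> period 1; Calculus -> period 2; Algebra -> period 3.

7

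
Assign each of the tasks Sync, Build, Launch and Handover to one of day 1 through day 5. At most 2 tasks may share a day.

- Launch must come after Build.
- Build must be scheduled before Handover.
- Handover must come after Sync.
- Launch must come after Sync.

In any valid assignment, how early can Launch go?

day 2

Precedence pushes Launch to at least day 2.
Launch at day 2 is achievable: Build -> day 1, Launch -> day 2, Sync -> day 1, Handover -> day 2.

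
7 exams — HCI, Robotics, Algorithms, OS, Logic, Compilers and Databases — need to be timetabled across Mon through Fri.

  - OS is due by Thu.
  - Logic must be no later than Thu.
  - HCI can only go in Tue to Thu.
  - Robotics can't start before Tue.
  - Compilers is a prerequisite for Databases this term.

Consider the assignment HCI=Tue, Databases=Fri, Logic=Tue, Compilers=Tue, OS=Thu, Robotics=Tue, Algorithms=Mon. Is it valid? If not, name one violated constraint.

Yes, all constraints hold

HCI can only go in Tue to Thu — holds.
Robotics can't start before Tue — holds.
Compilers is a prerequisite for Databases this term — holds.
Logic must be no later than Thu — holds.
OS is due by Thu — holds.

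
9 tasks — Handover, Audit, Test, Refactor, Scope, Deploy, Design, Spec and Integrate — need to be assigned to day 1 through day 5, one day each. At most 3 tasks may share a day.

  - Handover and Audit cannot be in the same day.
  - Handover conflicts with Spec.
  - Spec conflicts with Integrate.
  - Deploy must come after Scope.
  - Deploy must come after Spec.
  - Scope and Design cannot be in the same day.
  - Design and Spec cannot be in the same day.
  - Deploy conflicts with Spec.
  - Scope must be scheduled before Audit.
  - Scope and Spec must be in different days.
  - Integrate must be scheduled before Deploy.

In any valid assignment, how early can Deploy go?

Precedence pushes Deploy to at least day 2.
Deploy at day 3 is achievable: Scope=day 1, Handover=day 1, Integrate=day 1, Design=day 3, Test=day 2, Refactor=day 3, Audit=day 2, Deploy=day 3, Spec=day 2.
Nothing earlier works — the conflict and capacity constraints rule out every day before day 3.

day 3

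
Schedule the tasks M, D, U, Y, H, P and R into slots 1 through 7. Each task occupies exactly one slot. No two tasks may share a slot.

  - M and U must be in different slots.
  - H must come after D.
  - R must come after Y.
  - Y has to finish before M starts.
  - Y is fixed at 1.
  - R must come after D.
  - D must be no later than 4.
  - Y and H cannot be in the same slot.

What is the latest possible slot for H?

7

Precedence pushes H to at least 2.
H at 7 is achievable: H=7; P=6; R=3; Y=1; M=4; D=2; U=5.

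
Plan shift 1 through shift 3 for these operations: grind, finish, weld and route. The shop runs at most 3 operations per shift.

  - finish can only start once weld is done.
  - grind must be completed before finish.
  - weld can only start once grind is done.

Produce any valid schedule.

route in shift 1; grind in shift 1; weld in shift 2; finish in shift 3

Checking: grind(shift 1) before finish(shift 3); grind(shift 1) before weld(shift 2); weld(shift 2) before finish(shift 3); max 2 per shift (cap 3).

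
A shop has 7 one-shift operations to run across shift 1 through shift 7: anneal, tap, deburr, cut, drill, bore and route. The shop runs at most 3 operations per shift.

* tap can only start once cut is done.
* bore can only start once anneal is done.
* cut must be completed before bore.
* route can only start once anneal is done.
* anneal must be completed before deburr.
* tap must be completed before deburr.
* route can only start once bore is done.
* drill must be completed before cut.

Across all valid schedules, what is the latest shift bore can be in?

shift 6

Precedence pushes bore to at least shift 3; downstream work caps bore at shift 6.
bore at shift 6 is achievable: tap=shift 3, bore=shift 6, cut=shift 2, anneal=shift 1, route=shift 7, drill=shift 1, deburr=shift 4.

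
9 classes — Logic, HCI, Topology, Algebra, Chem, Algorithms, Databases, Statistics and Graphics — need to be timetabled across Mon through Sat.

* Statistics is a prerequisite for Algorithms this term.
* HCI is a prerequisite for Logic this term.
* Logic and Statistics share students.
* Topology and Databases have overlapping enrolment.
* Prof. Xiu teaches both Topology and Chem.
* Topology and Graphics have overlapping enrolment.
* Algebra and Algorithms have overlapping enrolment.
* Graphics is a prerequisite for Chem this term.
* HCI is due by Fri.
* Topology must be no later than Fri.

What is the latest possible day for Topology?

Topology's own window allows nothing later than Fri.
Topology at Fri is achievable: Topology -> Fri, Statistics -> Mon, Graphics -> Mon, Chem -> Tue, HCI -> Mon, Algorithms -> Tue, Databases -> Mon, Algebra -> Mon, Logic -> Tue.

Fri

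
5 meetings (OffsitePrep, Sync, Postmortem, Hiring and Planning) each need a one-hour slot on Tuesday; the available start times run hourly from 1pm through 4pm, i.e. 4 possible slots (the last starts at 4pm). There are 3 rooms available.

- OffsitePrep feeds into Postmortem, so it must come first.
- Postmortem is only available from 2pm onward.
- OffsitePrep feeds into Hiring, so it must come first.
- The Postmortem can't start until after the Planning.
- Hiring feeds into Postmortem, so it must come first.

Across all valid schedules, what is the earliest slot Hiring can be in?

Precedence pushes Hiring to at least 2pm; downstream work caps Hiring at 3pm.
Hiring at 2pm is achievable: Postmortem -> 3pm; OffsitePrep -> 1pm; Hiring -> 2pm; Sync -> 1pm; Planning -> 1pm.

2pm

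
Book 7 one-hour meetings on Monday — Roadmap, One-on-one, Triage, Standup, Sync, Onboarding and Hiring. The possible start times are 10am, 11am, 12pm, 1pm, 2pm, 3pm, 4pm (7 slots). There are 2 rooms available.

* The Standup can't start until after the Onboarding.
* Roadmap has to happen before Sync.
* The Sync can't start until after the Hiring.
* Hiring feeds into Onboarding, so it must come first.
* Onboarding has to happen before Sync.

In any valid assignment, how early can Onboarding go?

Precedence pushes Onboarding to at least 11am; downstream work caps Onboarding at 3pm.
Onboarding at 11am is achievable: Standup=12pm; Triage=1pm; Sync=12pm; Roadmap=10am; One-on-one=11am; Hiring=10am; Onboarding=11am.

11am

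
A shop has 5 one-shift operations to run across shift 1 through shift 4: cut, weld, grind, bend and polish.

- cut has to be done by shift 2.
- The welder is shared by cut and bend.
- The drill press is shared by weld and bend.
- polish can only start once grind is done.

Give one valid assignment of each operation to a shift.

grind -> shift 1; bend -> shift 2; weld -> shift 1; cut -> shift 1; polish -> shift 2

Checking: grind(shift 1) before polish(shift 2); cut(shift 1) != bend(shift 2); weld(shift 1) != bend(shift 2); cut=shift 1 in [shift 1,shift 2].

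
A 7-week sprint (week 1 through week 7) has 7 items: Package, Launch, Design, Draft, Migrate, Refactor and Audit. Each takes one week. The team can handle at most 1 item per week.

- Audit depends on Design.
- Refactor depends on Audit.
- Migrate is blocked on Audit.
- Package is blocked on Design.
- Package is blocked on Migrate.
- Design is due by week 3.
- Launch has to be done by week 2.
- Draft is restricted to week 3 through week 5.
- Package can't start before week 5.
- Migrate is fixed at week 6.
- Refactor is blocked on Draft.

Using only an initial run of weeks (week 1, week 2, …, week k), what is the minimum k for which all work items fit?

The precedence chain requires at least 4 distinct weeks.
With at most 1 per week and 7 work items, at least 7 weeks are needed.
Propagating the time windows through the other constraints, Package can't land before week 7, so the schedule must run through at least week 7.
7 works (last occupied week: week 7): for example Design=week 2, Package=week 7, Migrate=week 6, Draft=week 3, Launch=week 1, Refactor=week 5, Audit=week 4.

7 weeks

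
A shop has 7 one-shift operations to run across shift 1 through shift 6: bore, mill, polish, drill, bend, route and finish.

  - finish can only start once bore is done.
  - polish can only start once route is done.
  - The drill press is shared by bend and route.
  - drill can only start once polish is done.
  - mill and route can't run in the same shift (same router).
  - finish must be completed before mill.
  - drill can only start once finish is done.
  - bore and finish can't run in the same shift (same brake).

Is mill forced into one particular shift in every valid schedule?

mill can be shift 3 (e.g. bore in shift 1; drill in shift 3; route in shift 1; bend in shift 2; polish in shift 2; finish in shift 2; mill in shift 3) or shift 4 (e.g. bore in shift 1, polish in shift 2, bend in shift 2, finish in shift 2, route in shift 1, mill in shift 4, drill in shift 3).

No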